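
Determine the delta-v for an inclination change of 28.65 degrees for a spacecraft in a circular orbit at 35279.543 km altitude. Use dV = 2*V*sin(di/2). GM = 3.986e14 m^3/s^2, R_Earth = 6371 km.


r = 41650.5430 km = 4.1650543e+07 m
V = sqrt(mu/r) = 3093.5584 m/s
di = 28.65 deg = 0.5000368 rad
dV = 2*V*sin(di/2) = 2*3093.5584*sin(0.2500184)
dV = 1530.8276 m/s = 1.5308 km/s

1.5308 km/s


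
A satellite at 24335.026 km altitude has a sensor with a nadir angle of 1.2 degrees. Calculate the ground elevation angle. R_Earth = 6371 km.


r = R_E + alt = 30706.0260 km
Law of sines in the satellite / Earth-center / ground-point triangle:
  sin(nadir)/R_E = sin(90 + el)/r  =>  cos(el) = (r/R_E)*sin(nadir)
cos(el) = (30706.0260 / 6371.0000) * sin(1.2 deg) = 0.1009353
el = arccos(0.1009353) = 84.2070 deg
(Earth-central angle = 90 - nadir - el = 4.5930 deg)

84.2070 degrees


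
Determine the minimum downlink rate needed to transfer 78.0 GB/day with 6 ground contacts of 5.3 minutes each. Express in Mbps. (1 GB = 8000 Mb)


total contact time = 6 * 5.3 * 60 = 1908.0000 s
data = 78.0 GB = 624000.0000 Mb
rate = 624000.0000 / 1908.0000 = 327.0440 Mbps

327.0440 Mbps


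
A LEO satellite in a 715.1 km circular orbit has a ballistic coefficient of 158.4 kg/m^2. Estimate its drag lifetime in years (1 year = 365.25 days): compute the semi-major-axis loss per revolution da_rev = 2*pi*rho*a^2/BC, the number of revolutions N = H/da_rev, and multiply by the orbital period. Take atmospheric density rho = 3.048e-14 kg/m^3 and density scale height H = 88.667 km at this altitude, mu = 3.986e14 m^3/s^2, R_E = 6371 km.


a = R_E + alt = 7086.1000 km = 7.0861e+06 m
da_rev = 2*pi*rho*a^2/BC = 2*pi*3.048e-14*(7.0861e+06)^2/158.4 = 0.0607091577 m per revolution
N = H/da_rev = 88667.0000 m / 0.0607091577 m = 1.460521e+06 revolutions
P = 2*pi*sqrt(a^3/mu) = 5936.3861 s
lifetime = N*P = 1.460521e+06 * 5936.3861 = 8.6702165e+09 s = 100349.7283 days
years = 100349.7283 / 365.25 = 274.7426 years

274.7426 years


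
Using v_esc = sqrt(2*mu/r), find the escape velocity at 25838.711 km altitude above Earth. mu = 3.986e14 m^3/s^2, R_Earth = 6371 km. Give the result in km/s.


r = 6371.0 + 25838.711 = 32209.7110 km = 3.2209711e+07 m
v_esc = sqrt(2*mu/r) = sqrt(2*3.986e14 / 3.2209711e+07)
v_esc = 4974.9673 m/s = 4.9750 km/s

4.9750 km/s


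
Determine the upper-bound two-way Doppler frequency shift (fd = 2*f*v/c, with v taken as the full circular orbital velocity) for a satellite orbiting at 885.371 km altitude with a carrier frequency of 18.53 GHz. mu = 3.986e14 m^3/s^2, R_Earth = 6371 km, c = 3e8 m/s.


r = 7.256371e+06 m
v = sqrt(mu/r) = 7411.5477 m/s (worst-case radial velocity)
f = 18.53 GHz = 1.853e+10 Hz
fd = 2*f*v/c = 2*1.853e+10*7411.5477/3.0e+08
fd = 915573.1918 Hz

915573.1918 Hz


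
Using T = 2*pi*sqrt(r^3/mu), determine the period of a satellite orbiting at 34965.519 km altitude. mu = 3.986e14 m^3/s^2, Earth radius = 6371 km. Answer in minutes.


r = 41336.5190 km = 4.1336519e+07 m
T = 2*pi*sqrt(r^3/mu) = 2*pi*sqrt(7.0632033e+22 / 3.986e14)
T = 83639.6243 s = 1393.9937 min

1393.9937 minutes


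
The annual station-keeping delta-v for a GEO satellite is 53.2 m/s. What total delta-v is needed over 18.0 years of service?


dV = rate * years = 53.2 * 18.0
dV = 957.6000 m/s

957.6000 m/s


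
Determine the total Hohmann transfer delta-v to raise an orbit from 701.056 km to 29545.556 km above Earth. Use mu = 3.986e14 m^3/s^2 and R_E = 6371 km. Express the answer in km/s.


r1 = 7072.0560 km = 7.072056e+06 m
r2 = 35916.5560 km = 3.5916556e+07 m
dv1 = sqrt(mu/r1)*(sqrt(2*r2/(r1+r2)) - 1) = 2197.1768 m/s
dv2 = sqrt(mu/r2)*(1 - sqrt(2*r1/(r1+r2))) = 1420.4823 m/s
total dv = |dv1| + |dv2| = 2197.1768 + 1420.4823 = 3617.6591 m/s = 3.6177 km/s

3.6177 km/s


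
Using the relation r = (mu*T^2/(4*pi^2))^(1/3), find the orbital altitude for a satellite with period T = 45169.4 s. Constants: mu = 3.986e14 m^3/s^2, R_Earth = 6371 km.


T = 45169.4 s
r = (mu*T^2/(4*pi^2))^(1/3) = (3.986e14 * 45169.4^2 / (4*pi^2))^(1/3)
r = 2.7412926e+07 m = 27412.9264 km
alt = r - R_E = 27412.9264 - 6371 = 21041.9264 km

21041.9264 km


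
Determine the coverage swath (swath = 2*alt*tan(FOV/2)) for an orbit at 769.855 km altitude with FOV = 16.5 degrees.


FOV = 16.5 deg = 0.2879793 rad
swath = 2 * alt * tan(FOV/2) = 2 * 769.855 * tan(0.1439897)
swath = 2 * 769.855 * 0.1449931
swath = 223.2473 km

223.2473 km


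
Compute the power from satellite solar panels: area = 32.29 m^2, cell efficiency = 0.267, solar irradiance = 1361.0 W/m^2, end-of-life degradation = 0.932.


P = area * eta * S * degradation
P = 32.29 * 0.267 * 1361.0 * 0.932
P = 10935.8701 W

10935.8701 W


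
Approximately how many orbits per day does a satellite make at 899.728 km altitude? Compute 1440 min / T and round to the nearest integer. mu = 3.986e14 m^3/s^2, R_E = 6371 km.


r = 7.270728e+06 m
T = 2*pi*sqrt(r^3/mu) = 6169.8992 s = 102.8317 min
revs/day = 1440 / 102.8317 = 14.0035
Rounded: 14 revolutions per day

14 revolutions per day


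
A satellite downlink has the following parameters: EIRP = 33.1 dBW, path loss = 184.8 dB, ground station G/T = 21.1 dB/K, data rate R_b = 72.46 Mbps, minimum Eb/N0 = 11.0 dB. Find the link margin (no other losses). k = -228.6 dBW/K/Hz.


C/N0 = EIRP - FSPL + G/T - k = 33.1 - 184.8 + 21.1 - (-228.6)
C/N0 = 98.0000 dB-Hz
R_b = 72.46 Mbps = 7.246e+07 bps -> 10*log10(R_b) = 78.6010 dB-Hz
Eb/N0 = C/N0 - 10*log10(R_b) = 98.0000 - 78.6010 = 19.3990 dB
Margin = Eb/N0 - Eb/N0_req = 19.3990 - 11.0 = 8.3990 dB (link closes)

8.3990 dB


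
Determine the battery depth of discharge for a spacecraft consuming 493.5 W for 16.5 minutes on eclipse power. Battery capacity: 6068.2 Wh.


E_used = P * t / 60 = 493.5 * 16.5 / 60 = 135.7125 Wh
DOD = E_used / E_total * 100 = 135.7125 / 6068.2 * 100
DOD = 2.2365 %

2.2365 %


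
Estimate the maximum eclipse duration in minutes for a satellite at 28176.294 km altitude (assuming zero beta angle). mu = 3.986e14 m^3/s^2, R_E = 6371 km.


r = 34547.2940 km
T = 1065.0770 min
Eclipse fraction = arcsin(R_E/r)/pi = arcsin(6371.0000/34547.2940)/pi
= arcsin(0.1844139)/pi = 0.05903867
Eclipse duration = 0.05903867 * 1065.0770 = 62.8807 min

62.8807 minutes


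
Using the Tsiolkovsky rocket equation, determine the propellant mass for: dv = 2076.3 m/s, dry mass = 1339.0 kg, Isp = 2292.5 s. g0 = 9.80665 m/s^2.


ve = Isp * g0 = 2292.5 * 9.80665 = 22481.745125 m/s
mass ratio = exp(dv/ve) = exp(2076.3/22481.745125) = 1.09675402
m_prop = m_dry * (mr - 1) = 1339.0 * (1.09675402 - 1)
m_prop = 129.5536 kg

129.5536 kg


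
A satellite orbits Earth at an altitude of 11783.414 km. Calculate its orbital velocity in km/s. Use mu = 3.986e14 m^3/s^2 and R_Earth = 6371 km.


r = R_E + alt = 6371.0 + 11783.414 = 18154.4140 km = 1.8154414e+07 m
v = sqrt(mu/r) = sqrt(3.986e14 / 1.8154414e+07) = 4685.7329 m/s = 4.6857 km/s

4.6857 km/s


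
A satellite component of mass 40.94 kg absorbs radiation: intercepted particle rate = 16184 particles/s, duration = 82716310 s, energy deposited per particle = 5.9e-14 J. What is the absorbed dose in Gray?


Total energy deposited = rate * time * E_per
  = 16184 * 82716310 * 5.9e-14 = 0.07898216 J
Dose = E_total / mass = 0.07898216 / 40.94
Dose = 0.001929218 Gy

0.0019 Gy


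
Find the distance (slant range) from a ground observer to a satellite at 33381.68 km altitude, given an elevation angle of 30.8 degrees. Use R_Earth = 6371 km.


h = 33381.68 km, el = 30.8 deg
d = -R_E*sin(el) + sqrt((R_E*sin(el))^2 + 2*R_E*h + h^2)
d = -6371.0000*sin(0.5375614) + sqrt((6371.0000*0.5120429)^2 + 2*6371.0000*33381.68 + 33381.68^2)
d = 36111.9802 km

36111.9802 km


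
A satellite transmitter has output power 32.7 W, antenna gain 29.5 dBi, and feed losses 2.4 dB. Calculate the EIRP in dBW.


Pt = 32.7 W = 15.1455 dBW
EIRP = Pt_dBW + Gt - losses = 15.1455 + 29.5 - 2.4 = 42.2455 dBW

42.2455 dBW


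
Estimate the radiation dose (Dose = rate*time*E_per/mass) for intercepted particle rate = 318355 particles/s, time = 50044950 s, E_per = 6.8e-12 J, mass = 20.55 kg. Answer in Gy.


Total energy deposited = rate * time * E_per
  = 318355 * 50044950 * 6.8e-12 = 108.3380 J
Dose = E_total / mass = 108.3380 / 20.55
Dose = 5.2719 Gy

5.2719 Gy


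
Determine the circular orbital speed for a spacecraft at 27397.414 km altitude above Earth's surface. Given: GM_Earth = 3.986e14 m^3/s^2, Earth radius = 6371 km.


r = R_E + alt = 6371.0 + 27397.414 = 33768.4140 km = 3.3768414e+07 m
v = sqrt(mu/r) = sqrt(3.986e14 / 3.3768414e+07) = 3435.6848 m/s = 3.4357 km/s

3.4357 km/s


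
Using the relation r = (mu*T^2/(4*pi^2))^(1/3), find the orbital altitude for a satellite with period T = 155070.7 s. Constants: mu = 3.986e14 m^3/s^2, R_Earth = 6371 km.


T = 155070.7 s
r = (mu*T^2/(4*pi^2))^(1/3) = (3.986e14 * 155070.7^2 / (4*pi^2))^(1/3)
r = 6.2384833e+07 m = 62384.8331 km
alt = r - R_E = 62384.8331 - 6371 = 56013.8331 km

56013.8331 km


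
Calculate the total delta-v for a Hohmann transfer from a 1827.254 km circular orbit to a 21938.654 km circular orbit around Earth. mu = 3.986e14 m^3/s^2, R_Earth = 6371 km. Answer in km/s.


r1 = 8198.2540 km = 8.198254e+06 m
r2 = 28309.6540 km = 2.8309654e+07 m
dv1 = sqrt(mu/r1)*(sqrt(2*r2/(r1+r2)) - 1) = 1710.7271 m/s
dv2 = sqrt(mu/r2)*(1 - sqrt(2*r1/(r1+r2))) = 1237.6480 m/s
total dv = |dv1| + |dv2| = 1710.7271 + 1237.6480 = 2948.3751 m/s = 2.9484 km/s

2.9484 km/s


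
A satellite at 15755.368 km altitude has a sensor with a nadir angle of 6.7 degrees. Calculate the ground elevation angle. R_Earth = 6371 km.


r = R_E + alt = 22126.3680 km
Law of sines in the satellite / Earth-center / ground-point triangle:
  sin(nadir)/R_E = sin(90 + el)/r  =>  cos(el) = (r/R_E)*sin(nadir)
cos(el) = (22126.3680 / 6371.0000) * sin(6.7 deg) = 0.4051954
el = arccos(0.4051954) = 66.0966 deg
(Earth-central angle = 90 - nadir - el = 17.2034 deg)

66.0966 degrees


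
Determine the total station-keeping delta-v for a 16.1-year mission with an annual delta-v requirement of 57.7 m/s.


dV = rate * years = 57.7 * 16.1
dV = 928.9700 m/s

928.9700 m/s


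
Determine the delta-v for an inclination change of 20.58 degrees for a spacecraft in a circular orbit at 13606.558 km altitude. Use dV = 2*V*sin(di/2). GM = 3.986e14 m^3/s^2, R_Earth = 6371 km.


r = 19977.5580 km = 1.9977558e+07 m
V = sqrt(mu/r) = 4466.8097 m/s
di = 20.58 deg = 0.3591888 rad
dV = 2*V*sin(di/2) = 2*4466.8097*sin(0.1795944)
dV = 1595.8168 m/s = 1.5958 km/s

1.5958 km/s


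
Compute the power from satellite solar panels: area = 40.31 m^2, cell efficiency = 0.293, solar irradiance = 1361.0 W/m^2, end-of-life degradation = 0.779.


P = area * eta * S * degradation
P = 40.31 * 0.293 * 1361.0 * 0.779
P = 12522.0664 W

12522.0664 W


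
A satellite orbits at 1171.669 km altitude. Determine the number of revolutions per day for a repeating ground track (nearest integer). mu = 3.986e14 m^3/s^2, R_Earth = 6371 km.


r = 7.542669e+06 m
T = 2*pi*sqrt(r^3/mu) = 6519.2674 s = 108.6545 min
revs/day = 1440 / 108.6545 = 13.2530
Rounded: 13 revolutions per day

13 revolutions per day


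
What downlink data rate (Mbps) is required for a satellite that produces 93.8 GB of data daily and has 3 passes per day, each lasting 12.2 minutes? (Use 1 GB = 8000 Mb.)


total contact time = 3 * 12.2 * 60 = 2196.0000 s
data = 93.8 GB = 750400.0000 Mb
rate = 750400.0000 / 2196.0000 = 341.7122 Mbps

341.7122 Mbps


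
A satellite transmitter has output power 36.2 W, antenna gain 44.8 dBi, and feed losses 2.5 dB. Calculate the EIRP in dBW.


Pt = 36.2 W = 15.5871 dBW
EIRP = Pt_dBW + Gt - losses = 15.5871 + 44.8 - 2.5 = 57.8871 dBW

57.8871 dBW


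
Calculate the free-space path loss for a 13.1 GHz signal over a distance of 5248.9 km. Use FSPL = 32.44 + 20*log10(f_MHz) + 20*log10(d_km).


f = 13.1 GHz = 13100.0000 MHz
d = 5248.9 km
FSPL = 32.44 + 20*log10(13100.0000) + 20*log10(5248.9)
FSPL = 32.44 + 82.3454 + 74.4014
FSPL = 189.1868 dB

189.1868 dB


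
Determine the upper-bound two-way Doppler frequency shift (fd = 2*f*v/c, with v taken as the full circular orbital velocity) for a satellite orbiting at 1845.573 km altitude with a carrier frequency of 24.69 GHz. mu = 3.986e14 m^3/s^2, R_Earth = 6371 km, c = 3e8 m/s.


r = 8.216573e+06 m
v = sqrt(mu/r) = 6965.0348 m/s (worst-case radial velocity)
f = 24.69 GHz = 2.469e+10 Hz
fd = 2*f*v/c = 2*2.469e+10*6965.0348/3.0e+08
fd = 1.1464447e+06 Hz

1.1464e+06 Hz


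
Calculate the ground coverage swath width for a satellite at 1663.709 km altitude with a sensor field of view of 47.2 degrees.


FOV = 47.2 deg = 0.8237954 rad
swath = 2 * alt * tan(FOV/2) = 2 * 1663.709 * tan(0.4118977)
swath = 2 * 1663.709 * 0.4368893
swath = 1453.7132 km

1453.7132 km


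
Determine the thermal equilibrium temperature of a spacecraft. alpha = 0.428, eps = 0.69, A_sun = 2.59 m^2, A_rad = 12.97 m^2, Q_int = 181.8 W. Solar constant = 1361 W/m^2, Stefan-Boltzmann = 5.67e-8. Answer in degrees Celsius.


Numerator = alpha*S*A_sun + Q_int = 0.428*1361*2.59 + 181.8 = 1690.4957 W
Denominator = eps*sigma*A_rad = 0.69*5.67e-8*12.97 = 5.0742531e-07 W/K^4
T^4 = 3.3315164e+09 K^4
T = 240.2484 K = -32.9016 C

-32.9016 degrees Celsius


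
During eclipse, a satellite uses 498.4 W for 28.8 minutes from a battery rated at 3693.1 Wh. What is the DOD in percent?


E_used = P * t / 60 = 498.4 * 28.8 / 60 = 239.2320 Wh
DOD = E_used / E_total * 100 = 239.2320 / 3693.1 * 100
DOD = 6.4778 %

6.4778 %


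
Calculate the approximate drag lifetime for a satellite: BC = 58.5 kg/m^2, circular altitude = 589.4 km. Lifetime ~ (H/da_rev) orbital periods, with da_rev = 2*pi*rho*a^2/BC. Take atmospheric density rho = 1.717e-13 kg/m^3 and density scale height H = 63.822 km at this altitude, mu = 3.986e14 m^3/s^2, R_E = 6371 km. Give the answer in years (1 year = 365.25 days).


a = R_E + alt = 6960.4000 km = 6.9604e+06 m
da_rev = 2*pi*rho*a^2/BC = 2*pi*1.717e-13*(6.9604e+06)^2/58.5 = 0.893434449 m per revolution
N = H/da_rev = 63822.0000 m / 0.893434449 m = 71434.4517 revolutions
P = 2*pi*sqrt(a^3/mu) = 5779.1307 s
lifetime = N*P = 71434.4517 * 5779.1307 = 4.1282903e+08 s = 4778.1138 days
years = 4778.1138 / 365.25 = 13.0818 years

13.0818 years


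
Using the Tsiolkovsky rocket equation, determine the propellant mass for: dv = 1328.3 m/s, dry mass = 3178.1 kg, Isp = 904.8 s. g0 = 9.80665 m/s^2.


ve = Isp * g0 = 904.8 * 9.80665 = 8873.056920 m/s
mass ratio = exp(dv/ve) = exp(1328.3/8873.056920) = 1.16148619
m_prop = m_dry * (mr - 1) = 3178.1 * (1.16148619 - 1)
m_prop = 513.2193 kg

513.2193 kg


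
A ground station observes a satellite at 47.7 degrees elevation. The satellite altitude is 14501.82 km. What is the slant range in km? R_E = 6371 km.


h = 14501.82 km, el = 47.7 deg
d = -R_E*sin(el) + sqrt((R_E*sin(el))^2 + 2*R_E*h + h^2)
d = -6371.0000*sin(0.8325221) + sqrt((6371.0000*0.7396311)^2 + 2*6371.0000*14501.82 + 14501.82^2)
d = 15715.4804 km

15715.4804 km


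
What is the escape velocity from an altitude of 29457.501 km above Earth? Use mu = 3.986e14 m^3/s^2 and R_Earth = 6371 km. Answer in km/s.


r = 6371.0 + 29457.501 = 35828.5010 km = 3.5828501e+07 m
v_esc = sqrt(2*mu/r) = sqrt(2*3.986e14 / 3.5828501e+07)
v_esc = 4717.0375 m/s = 4.7170 km/s

4.7170 km/s


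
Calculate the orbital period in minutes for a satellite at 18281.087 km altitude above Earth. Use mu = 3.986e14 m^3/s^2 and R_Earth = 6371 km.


r = 24652.0870 km = 2.4652087e+07 m
T = 2*pi*sqrt(r^3/mu) = 2*pi*sqrt(1.4981699e+22 / 3.986e14)
T = 38520.4861 s = 642.0081 min

642.0081 minutes


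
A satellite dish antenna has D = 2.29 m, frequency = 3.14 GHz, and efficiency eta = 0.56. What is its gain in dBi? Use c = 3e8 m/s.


lambda = c/f = 3e8 / 3.14e+09 = 0.0955414 m
G = eta*(pi*D/lambda)^2 = 0.56*(pi*2.29/0.0955414)^2
G = 3175.2324 (linear)
G = 10*log10(3175.2324) = 35.0178 dBi

35.0178 dBi


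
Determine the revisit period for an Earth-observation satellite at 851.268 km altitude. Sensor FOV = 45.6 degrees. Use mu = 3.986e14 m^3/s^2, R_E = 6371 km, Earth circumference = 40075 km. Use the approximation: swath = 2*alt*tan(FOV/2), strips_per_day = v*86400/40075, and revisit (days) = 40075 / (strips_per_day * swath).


swath = 2*851.268*tan(0.3979351) = 715.6802 km
v = sqrt(mu/r) = 7429.0255 m/s = 7.4290 km/s
strips/day = v*86400/40075 = 7.4290*86400/40075 = 16.0167
coverage/day = strips * swath = 16.0167 * 715.6802 = 11462.8097 km
revisit = 40075 / 11462.8097 = 3.4961 days

3.4961 days


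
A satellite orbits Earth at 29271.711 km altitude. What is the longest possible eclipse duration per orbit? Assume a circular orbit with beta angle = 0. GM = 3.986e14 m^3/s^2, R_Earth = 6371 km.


r = 35642.7110 km
T = 1116.1333 min
Eclipse fraction = arcsin(R_E/r)/pi = arcsin(6371.0000/35642.7110)/pi
= arcsin(0.1787462)/pi = 0.05720411
Eclipse duration = 0.05720411 * 1116.1333 = 63.8474 min

63.8474 minutes


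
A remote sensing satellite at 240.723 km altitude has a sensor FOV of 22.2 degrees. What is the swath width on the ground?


FOV = 22.2 deg = 0.3874631 rad
swath = 2 * alt * tan(FOV/2) = 2 * 240.723 * tan(0.1937315)
swath = 2 * 240.723 * 0.1961922
swath = 94.4559 km

94.4559 km


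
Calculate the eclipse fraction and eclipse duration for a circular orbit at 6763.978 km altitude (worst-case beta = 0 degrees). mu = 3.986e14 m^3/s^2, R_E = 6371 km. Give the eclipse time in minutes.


r = 13134.9780 km
T = 249.6916 min
Eclipse fraction = arcsin(R_E/r)/pi = arcsin(6371.0000/13134.9780)/pi
= arcsin(0.4850408)/pi = 0.1611952
Eclipse duration = 0.1611952 * 249.6916 = 40.2491 min

40.2491 minutes


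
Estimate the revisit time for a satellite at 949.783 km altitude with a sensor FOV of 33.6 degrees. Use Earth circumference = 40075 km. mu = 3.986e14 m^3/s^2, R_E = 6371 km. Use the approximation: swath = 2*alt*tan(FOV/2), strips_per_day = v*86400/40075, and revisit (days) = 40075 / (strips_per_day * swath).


swath = 2*949.783*tan(0.2932153) = 573.5128 km
v = sqrt(mu/r) = 7378.8704 m/s = 7.3789 km/s
strips/day = v*86400/40075 = 7.3789*86400/40075 = 15.9085
coverage/day = strips * swath = 15.9085 * 573.5128 = 9123.7462 km
revisit = 40075 / 9123.7462 = 4.3924 days

4.3924 days


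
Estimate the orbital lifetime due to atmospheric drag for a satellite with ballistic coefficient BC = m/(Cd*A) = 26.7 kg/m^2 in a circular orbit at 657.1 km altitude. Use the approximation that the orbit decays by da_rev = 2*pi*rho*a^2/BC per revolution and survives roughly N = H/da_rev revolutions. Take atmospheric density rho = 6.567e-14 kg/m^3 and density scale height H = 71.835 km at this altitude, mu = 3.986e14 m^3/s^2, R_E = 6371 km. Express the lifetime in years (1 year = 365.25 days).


a = R_E + alt = 7028.1000 km = 7.0281e+06 m
da_rev = 2*pi*rho*a^2/BC = 2*pi*6.567e-14*(7.0281e+06)^2/26.7 = 0.763328518 m per revolution
N = H/da_rev = 71835.0000 m / 0.763328518 m = 94107.5806 revolutions
P = 2*pi*sqrt(a^3/mu) = 5863.6511 s
lifetime = N*P = 94107.5806 * 5863.6511 = 5.5181402e+08 s = 6386.7363 days
years = 6386.7363 / 365.25 = 17.4859 years

17.4859 years


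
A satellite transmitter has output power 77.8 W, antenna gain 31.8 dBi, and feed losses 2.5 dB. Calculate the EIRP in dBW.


Pt = 77.8 W = 18.9098 dBW
EIRP = Pt_dBW + Gt - losses = 18.9098 + 31.8 - 2.5 = 48.2098 dBW

48.2098 dBW


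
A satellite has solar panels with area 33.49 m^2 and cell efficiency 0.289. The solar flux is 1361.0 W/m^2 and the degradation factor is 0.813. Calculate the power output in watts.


P = area * eta * S * degradation
P = 33.49 * 0.289 * 1361.0 * 0.813
P = 10709.3142 W

10709.3142 W


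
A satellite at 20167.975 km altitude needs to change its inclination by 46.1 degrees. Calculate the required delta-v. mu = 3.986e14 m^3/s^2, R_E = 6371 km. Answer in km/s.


r = 26538.9750 km = 2.6538975e+07 m
V = sqrt(mu/r) = 3875.4896 m/s
di = 46.1 deg = 0.8045968 rad
dV = 2*V*sin(di/2) = 2*3875.4896*sin(0.4022984)
dV = 3034.7740 m/s = 3.0348 km/s

3.0348 km/s


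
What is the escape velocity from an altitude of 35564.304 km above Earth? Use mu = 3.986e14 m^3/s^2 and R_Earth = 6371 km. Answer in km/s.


r = 6371.0 + 35564.304 = 41935.3040 km = 4.1935304e+07 m
v_esc = sqrt(2*mu/r) = sqrt(2*3.986e14 / 4.1935304e+07)
v_esc = 4360.0729 m/s = 4.3601 km/s

4.3601 km/s


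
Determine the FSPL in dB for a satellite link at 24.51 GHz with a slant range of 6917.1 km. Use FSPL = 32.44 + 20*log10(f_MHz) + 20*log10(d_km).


f = 24.51 GHz = 24510.0000 MHz
d = 6917.1 km
FSPL = 32.44 + 20*log10(24510.0000) + 20*log10(6917.1)
FSPL = 32.44 + 87.7869 + 76.7985
FSPL = 197.0253 dB

197.0253 dB


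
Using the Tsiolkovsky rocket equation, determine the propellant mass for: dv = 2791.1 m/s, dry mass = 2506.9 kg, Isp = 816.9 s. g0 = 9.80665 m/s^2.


ve = Isp * g0 = 816.9 * 9.80665 = 8011.052385 m/s
mass ratio = exp(dv/ve) = exp(2791.1/8011.052385) = 1.41680758
m_prop = m_dry * (mr - 1) = 2506.9 * (1.41680758 - 1)
m_prop = 1044.8949 kg

1044.8949 kg


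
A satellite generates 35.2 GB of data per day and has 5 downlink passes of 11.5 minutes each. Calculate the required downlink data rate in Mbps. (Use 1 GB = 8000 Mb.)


total contact time = 5 * 11.5 * 60 = 3450.0000 s
data = 35.2 GB = 281600.0000 Mb
rate = 281600.0000 / 3450.0000 = 81.6232 Mbps

81.6232 Mbps


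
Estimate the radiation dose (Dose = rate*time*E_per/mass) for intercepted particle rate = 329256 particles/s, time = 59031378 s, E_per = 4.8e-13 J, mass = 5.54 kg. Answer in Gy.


Total energy deposited = rate * time * E_per
  = 329256 * 59031378 * 4.8e-13 = 9.3295 J
Dose = E_total / mass = 9.3295 / 5.54
Dose = 1.6840 Gy

1.6840 Gy


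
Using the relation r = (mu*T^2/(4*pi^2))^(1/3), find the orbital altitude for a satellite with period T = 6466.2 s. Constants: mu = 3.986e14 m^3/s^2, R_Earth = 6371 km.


T = 6466.2 s
r = (mu*T^2/(4*pi^2))^(1/3) = (3.986e14 * 6466.2^2 / (4*pi^2))^(1/3)
r = 7.5016813e+06 m = 7501.6813 km
alt = r - R_E = 7501.6813 - 6371 = 1130.6813 km

1130.6813 km


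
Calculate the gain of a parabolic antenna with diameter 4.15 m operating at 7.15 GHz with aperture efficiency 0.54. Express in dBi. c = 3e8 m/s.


lambda = c/f = 3e8 / 7.15e+09 = 0.04195804 m
G = eta*(pi*D/lambda)^2 = 0.54*(pi*4.15/0.04195804)^2
G = 52138.5889 (linear)
G = 10*log10(52138.5889) = 47.1716 dBi

47.1716 dBi


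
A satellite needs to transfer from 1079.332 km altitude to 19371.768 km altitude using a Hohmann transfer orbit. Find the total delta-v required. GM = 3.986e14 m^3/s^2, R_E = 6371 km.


r1 = 7450.3320 km = 7.450332e+06 m
r2 = 25742.7680 km = 2.5742768e+07 m
dv1 = sqrt(mu/r1)*(sqrt(2*r2/(r1+r2)) - 1) = 1795.1692 m/s
dv2 = sqrt(mu/r2)*(1 - sqrt(2*r1/(r1+r2))) = 1298.5140 m/s
total dv = |dv1| + |dv2| = 1795.1692 + 1298.5140 = 3093.6832 m/s = 3.0937 km/s

3.0937 km/s


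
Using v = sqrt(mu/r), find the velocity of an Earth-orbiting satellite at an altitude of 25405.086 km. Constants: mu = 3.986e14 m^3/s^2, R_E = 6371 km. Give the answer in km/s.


r = R_E + alt = 6371.0 + 25405.086 = 31776.0860 km = 3.1776086e+07 m
v = sqrt(mu/r) = sqrt(3.986e14 / 3.1776086e+07) = 3541.7544 m/s = 3.5418 km/s

3.5418 km/s


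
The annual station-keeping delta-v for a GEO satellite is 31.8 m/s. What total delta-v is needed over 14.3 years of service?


dV = rate * years = 31.8 * 14.3
dV = 454.7400 m/s

454.7400 m/s


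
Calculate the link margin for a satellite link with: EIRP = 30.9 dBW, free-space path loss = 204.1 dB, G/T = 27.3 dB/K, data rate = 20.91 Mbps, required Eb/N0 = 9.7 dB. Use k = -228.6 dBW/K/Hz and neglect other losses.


C/N0 = EIRP - FSPL + G/T - k = 30.9 - 204.1 + 27.3 - (-228.6)
C/N0 = 82.7000 dB-Hz
R_b = 20.91 Mbps = 2.091e+07 bps -> 10*log10(R_b) = 73.2035 dB-Hz
Eb/N0 = C/N0 - 10*log10(R_b) = 82.7000 - 73.2035 = 9.4965 dB
Margin = Eb/N0 - Eb/N0_req = 9.4965 - 9.7 = -0.2035403 dB (negative margin: link does not close)

-0.2035 dB


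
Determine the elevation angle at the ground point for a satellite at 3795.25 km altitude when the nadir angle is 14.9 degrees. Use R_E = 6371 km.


r = R_E + alt = 10166.2500 km
Law of sines in the satellite / Earth-center / ground-point triangle:
  sin(nadir)/R_E = sin(90 + el)/r  =>  cos(el) = (r/R_E)*sin(nadir)
cos(el) = (10166.2500 / 6371.0000) * sin(14.9 deg) = 0.4103086
el = arccos(0.4103086) = 65.7758 deg
(Earth-central angle = 90 - nadir - el = 9.3242 deg)

65.7758 degrees


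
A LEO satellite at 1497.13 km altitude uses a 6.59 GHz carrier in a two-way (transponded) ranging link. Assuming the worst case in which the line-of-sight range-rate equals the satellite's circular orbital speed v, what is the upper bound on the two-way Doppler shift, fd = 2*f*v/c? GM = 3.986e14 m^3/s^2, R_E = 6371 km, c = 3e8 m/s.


r = 7.86813e+06 m
v = sqrt(mu/r) = 7117.5886 m/s (worst-case radial velocity)
f = 6.59 GHz = 6.59e+09 Hz
fd = 2*f*v/c = 2*6.59e+09*7117.5886/3.0e+08
fd = 312699.3938 Hz

312699.3938 Hz


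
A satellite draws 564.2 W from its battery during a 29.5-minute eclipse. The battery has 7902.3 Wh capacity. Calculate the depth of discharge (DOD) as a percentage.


E_used = P * t / 60 = 564.2 * 29.5 / 60 = 277.3983 Wh
DOD = E_used / E_total * 100 = 277.3983 / 7902.3 * 100
DOD = 3.5103 %

3.5103 %


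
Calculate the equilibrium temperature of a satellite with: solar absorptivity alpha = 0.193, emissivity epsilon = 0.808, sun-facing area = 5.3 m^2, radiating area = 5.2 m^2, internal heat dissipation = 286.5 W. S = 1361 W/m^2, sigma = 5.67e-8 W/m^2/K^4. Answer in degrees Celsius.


Numerator = alpha*S*A_sun + Q_int = 0.193*1361*5.3 + 286.5 = 1678.6669 W
Denominator = eps*sigma*A_rad = 0.808*5.67e-8*5.2 = 2.3823072e-07 W/K^4
T^4 = 7.0463914e+09 K^4
T = 289.7288 K = 16.5788 C

16.5788 degrees Celsius


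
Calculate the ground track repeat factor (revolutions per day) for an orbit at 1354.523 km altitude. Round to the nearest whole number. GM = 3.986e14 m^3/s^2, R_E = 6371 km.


r = 7.725523e+06 m
T = 2*pi*sqrt(r^3/mu) = 6757.7645 s = 112.6294 min
revs/day = 1440 / 112.6294 = 12.7853
Rounded: 13 revolutions per day

13 revolutions per day


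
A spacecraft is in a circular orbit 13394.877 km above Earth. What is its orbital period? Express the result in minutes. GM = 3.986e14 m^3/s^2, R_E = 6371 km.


r = 19765.8770 km = 1.9765877e+07 m
T = 2*pi*sqrt(r^3/mu) = 2*pi*sqrt(7.7223284e+21 / 3.986e14)
T = 27655.7445 s = 460.9291 min

460.9291 minutes


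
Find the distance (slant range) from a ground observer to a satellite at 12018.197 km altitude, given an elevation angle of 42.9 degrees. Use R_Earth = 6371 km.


h = 12018.197 km, el = 42.9 deg
d = -R_E*sin(el) + sqrt((R_E*sin(el))^2 + 2*R_E*h + h^2)
d = -6371.0000*sin(0.7487462) + sqrt((6371.0000*0.6807209)^2 + 2*6371.0000*12018.197 + 12018.197^2)
d = 13450.2404 km

13450.2404 km


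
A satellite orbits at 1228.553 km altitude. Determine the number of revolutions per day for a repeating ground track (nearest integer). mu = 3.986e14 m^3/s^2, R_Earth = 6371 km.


r = 7.599553e+06 m
T = 2*pi*sqrt(r^3/mu) = 6593.1551 s = 109.8859 min
revs/day = 1440 / 109.8859 = 13.1045
Rounded: 13 revolutions per day

13 revolutions per day


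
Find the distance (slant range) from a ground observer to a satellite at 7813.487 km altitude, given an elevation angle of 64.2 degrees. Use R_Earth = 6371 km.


h = 7813.487 km, el = 64.2 deg
d = -R_E*sin(el) + sqrt((R_E*sin(el))^2 + 2*R_E*h + h^2)
d = -6371.0000*sin(1.1205) + sqrt((6371.0000*0.9003188)^2 + 2*6371.0000*7813.487 + 7813.487^2)
d = 8174.8898 km

8174.8898 km


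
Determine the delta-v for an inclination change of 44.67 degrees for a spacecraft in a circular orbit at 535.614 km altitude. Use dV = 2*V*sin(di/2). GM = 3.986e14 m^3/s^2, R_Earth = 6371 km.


r = 6906.6140 km = 6.906614e+06 m
V = sqrt(mu/r) = 7596.8938 m/s
di = 44.67 deg = 0.7796386 rad
dV = 2*V*sin(di/2) = 2*7596.8938*sin(0.3898193)
dV = 5773.9624 m/s = 5.7740 km/s

5.7740 km/s


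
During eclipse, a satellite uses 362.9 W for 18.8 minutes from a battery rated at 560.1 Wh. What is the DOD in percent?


E_used = P * t / 60 = 362.9 * 18.8 / 60 = 113.7087 Wh
DOD = E_used / E_total * 100 = 113.7087 / 560.1 * 100
DOD = 20.3015 %

20.3015 %


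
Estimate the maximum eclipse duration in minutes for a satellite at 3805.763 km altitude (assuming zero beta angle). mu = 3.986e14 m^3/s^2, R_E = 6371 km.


r = 10176.7630 km
T = 170.2842 min
Eclipse fraction = arcsin(R_E/r)/pi = arcsin(6371.0000/10176.7630)/pi
= arcsin(0.626034)/pi = 0.2153229
Eclipse duration = 0.2153229 * 170.2842 = 36.6661 min

36.6661 minutes


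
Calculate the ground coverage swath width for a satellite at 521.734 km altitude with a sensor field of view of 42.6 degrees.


FOV = 42.6 deg = 0.7435103 rad
swath = 2 * alt * tan(FOV/2) = 2 * 521.734 * tan(0.3717551)
swath = 2 * 521.734 * 0.3898837
swath = 406.8312 km

406.8312 km


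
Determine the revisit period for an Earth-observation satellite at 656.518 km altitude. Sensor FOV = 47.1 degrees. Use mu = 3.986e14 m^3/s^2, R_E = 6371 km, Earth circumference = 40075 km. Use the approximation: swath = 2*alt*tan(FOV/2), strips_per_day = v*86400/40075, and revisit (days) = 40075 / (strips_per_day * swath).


swath = 2*656.518*tan(0.411025) = 572.2873 km
v = sqrt(mu/r) = 7531.2604 m/s = 7.5313 km/s
strips/day = v*86400/40075 = 7.5313*86400/40075 = 16.2371
coverage/day = strips * swath = 16.2371 * 572.2873 = 9292.2734 km
revisit = 40075 / 9292.2734 = 4.3127 days

4.3127 days


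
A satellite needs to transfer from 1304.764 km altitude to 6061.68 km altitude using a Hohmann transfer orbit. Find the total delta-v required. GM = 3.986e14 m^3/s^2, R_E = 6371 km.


r1 = 7675.7640 km = 7.675764e+06 m
r2 = 12432.6800 km = 1.243268e+07 m
dv1 = sqrt(mu/r1)*(sqrt(2*r2/(r1+r2)) - 1) = 807.1592 m/s
dv2 = sqrt(mu/r2)*(1 - sqrt(2*r1/(r1+r2))) = 714.8615 m/s
total dv = |dv1| + |dv2| = 807.1592 + 714.8615 = 1522.0207 m/s = 1.5220 km/s

1.5220 km/s


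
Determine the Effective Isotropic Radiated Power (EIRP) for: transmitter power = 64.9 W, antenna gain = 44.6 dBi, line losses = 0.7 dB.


Pt = 64.9 W = 18.1224 dBW
EIRP = Pt_dBW + Gt - losses = 18.1224 + 44.6 - 0.7 = 62.0224 dBW

62.0224 dBW


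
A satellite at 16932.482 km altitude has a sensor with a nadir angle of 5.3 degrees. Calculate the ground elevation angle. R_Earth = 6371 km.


r = R_E + alt = 23303.4820 km
Law of sines in the satellite / Earth-center / ground-point triangle:
  sin(nadir)/R_E = sin(90 + el)/r  =>  cos(el) = (r/R_E)*sin(nadir)
cos(el) = (23303.4820 / 6371.0000) * sin(5.3 deg) = 0.3378679
el = arccos(0.3378679) = 70.2530 deg
(Earth-central angle = 90 - nadir - el = 14.4470 deg)

70.2530 degrees


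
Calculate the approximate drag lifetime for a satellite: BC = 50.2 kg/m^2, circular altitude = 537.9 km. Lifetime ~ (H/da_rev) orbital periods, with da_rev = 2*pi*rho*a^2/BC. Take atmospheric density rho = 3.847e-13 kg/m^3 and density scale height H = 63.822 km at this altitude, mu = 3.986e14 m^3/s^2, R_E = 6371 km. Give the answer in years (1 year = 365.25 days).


a = R_E + alt = 6908.9000 km = 6.9089e+06 m
da_rev = 2*pi*rho*a^2/BC = 2*pi*3.847e-13*(6.9089e+06)^2/50.2 = 2.298350 m per revolution
N = H/da_rev = 63822.0000 m / 2.298350 m = 27768.6175 revolutions
P = 2*pi*sqrt(a^3/mu) = 5715.1098 s
lifetime = N*P = 27768.6175 * 5715.1098 = 1.587007e+08 s = 1836.8136 days
years = 1836.8136 / 365.25 = 5.0289 years

5.0289 years


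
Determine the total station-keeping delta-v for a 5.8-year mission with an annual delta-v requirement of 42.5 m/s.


dV = rate * years = 42.5 * 5.8
dV = 246.5000 m/s

246.5000 m/s


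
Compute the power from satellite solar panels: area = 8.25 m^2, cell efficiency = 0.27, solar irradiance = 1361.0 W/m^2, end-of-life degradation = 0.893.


P = area * eta * S * degradation
P = 8.25 * 0.27 * 1361.0 * 0.893
P = 2707.2434 W

2707.2434 W


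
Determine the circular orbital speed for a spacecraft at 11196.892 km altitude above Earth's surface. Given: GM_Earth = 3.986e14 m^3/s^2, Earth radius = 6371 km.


r = R_E + alt = 6371.0 + 11196.892 = 17567.8920 km = 1.7567892e+07 m
v = sqrt(mu/r) = sqrt(3.986e14 / 1.7567892e+07) = 4763.3097 m/s = 4.7633 km/s

4.7633 km/s


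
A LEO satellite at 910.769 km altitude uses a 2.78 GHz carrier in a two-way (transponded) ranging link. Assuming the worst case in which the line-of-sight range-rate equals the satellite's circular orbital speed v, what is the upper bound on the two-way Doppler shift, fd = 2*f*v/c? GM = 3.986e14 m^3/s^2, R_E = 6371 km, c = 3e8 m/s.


r = 7.281769e+06 m
v = sqrt(mu/r) = 7398.6111 m/s (worst-case radial velocity)
f = 2.78 GHz = 2.78e+09 Hz
fd = 2*f*v/c = 2*2.78e+09*7398.6111/3.0e+08
fd = 137120.9253 Hz

137120.9253 Hz


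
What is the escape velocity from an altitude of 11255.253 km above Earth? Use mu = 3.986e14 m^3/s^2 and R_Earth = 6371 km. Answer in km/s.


r = 6371.0 + 11255.253 = 17626.2530 km = 1.7626253e+07 m
v_esc = sqrt(2*mu/r) = sqrt(2*3.986e14 / 1.7626253e+07)
v_esc = 6725.1759 m/s = 6.7252 km/s

6.7252 km/s


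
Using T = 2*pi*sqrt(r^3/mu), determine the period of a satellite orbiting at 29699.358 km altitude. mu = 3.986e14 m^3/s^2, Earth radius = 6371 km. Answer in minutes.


r = 36070.3580 km = 3.6070358e+07 m
T = 2*pi*sqrt(r^3/mu) = 2*pi*sqrt(4.6930087e+22 / 3.986e14)
T = 68176.8451 s = 1136.2808 min

1136.2808 minutes


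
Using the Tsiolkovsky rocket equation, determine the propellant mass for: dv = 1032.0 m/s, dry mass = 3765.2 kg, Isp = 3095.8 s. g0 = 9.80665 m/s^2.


ve = Isp * g0 = 3095.8 * 9.80665 = 30359.427070 m/s
mass ratio = exp(dv/ve) = exp(1032.0/30359.427070) = 1.03457709
m_prop = m_dry * (mr - 1) = 3765.2 * (1.03457709 - 1)
m_prop = 130.1897 kg

130.1897 kg


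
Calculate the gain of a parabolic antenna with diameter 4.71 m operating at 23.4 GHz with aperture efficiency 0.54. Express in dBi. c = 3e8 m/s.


lambda = c/f = 3e8 / 2.34e+10 = 0.01282051 m
G = eta*(pi*D/lambda)^2 = 0.54*(pi*4.71/0.01282051)^2
G = 719323.9573 (linear)
G = 10*log10(719323.9573) = 58.5692 dBi

58.5692 dBi


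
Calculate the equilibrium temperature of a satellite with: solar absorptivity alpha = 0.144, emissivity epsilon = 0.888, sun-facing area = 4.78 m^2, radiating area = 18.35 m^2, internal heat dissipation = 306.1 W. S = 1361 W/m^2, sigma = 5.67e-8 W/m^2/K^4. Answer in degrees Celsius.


Numerator = alpha*S*A_sun + Q_int = 0.144*1361*4.78 + 306.1 = 1242.9035 W
Denominator = eps*sigma*A_rad = 0.888*5.67e-8*18.35 = 9.2391516e-07 W/K^4
T^4 = 1.3452572e+09 K^4
T = 191.5144 K = -81.6356 C

-81.6356 degrees Celsius


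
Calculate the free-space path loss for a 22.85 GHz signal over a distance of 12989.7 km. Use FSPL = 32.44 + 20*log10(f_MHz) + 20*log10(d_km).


f = 22.85 GHz = 22850.0000 MHz
d = 12989.7 km
FSPL = 32.44 + 20*log10(22850.0000) + 20*log10(12989.7)
FSPL = 32.44 + 87.1777 + 82.2720
FSPL = 201.8897 dB

201.8897 dB


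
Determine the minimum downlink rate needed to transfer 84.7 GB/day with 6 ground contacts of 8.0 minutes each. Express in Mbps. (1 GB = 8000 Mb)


total contact time = 6 * 8.0 * 60 = 2880.0000 s
data = 84.7 GB = 677600.0000 Mb
rate = 677600.0000 / 2880.0000 = 235.2778 Mbps

235.2778 Mbps


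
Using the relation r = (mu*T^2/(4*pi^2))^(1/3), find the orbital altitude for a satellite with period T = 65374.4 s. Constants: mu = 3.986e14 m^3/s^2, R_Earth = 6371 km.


T = 65374.4 s
r = (mu*T^2/(4*pi^2))^(1/3) = (3.986e14 * 65374.4^2 / (4*pi^2))^(1/3)
r = 3.5074999e+07 m = 35074.9987 km
alt = r - R_E = 35074.9987 - 6371 = 28703.9987 km

28703.9987 km


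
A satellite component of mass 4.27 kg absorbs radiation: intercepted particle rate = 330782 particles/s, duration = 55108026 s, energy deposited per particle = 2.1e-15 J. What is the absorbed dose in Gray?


Total energy deposited = rate * time * E_per
  = 330782 * 55108026 * 2.1e-15 = 0.03828036 J
Dose = E_total / mass = 0.03828036 / 4.27
Dose = 0.008964956 Gy

0.0090 Gy


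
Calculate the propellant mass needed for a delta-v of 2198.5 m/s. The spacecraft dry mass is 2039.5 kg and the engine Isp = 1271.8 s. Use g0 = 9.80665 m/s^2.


ve = Isp * g0 = 1271.8 * 9.80665 = 12472.097470 m/s
mass ratio = exp(dv/ve) = exp(2198.5/12472.097470) = 1.19276421
m_prop = m_dry * (mr - 1) = 2039.5 * (1.19276421 - 1)
m_prop = 393.1426 kg

393.1426 kg


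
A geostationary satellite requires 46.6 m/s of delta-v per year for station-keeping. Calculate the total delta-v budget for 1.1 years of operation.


dV = rate * years = 46.6 * 1.1
dV = 51.2600 m/s

51.2600 m/s


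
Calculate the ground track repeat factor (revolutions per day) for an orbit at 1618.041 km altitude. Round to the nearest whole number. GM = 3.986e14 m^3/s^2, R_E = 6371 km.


r = 7.989041e+06 m
T = 2*pi*sqrt(r^3/mu) = 7106.4580 s = 118.4410 min
revs/day = 1440 / 118.4410 = 12.1580
Rounded: 12 revolutions per day

12 revolutions per day


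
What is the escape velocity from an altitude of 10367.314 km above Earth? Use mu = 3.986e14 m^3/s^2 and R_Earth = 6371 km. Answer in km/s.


r = 6371.0 + 10367.314 = 16738.3140 km = 1.6738314e+07 m
v_esc = sqrt(2*mu/r) = sqrt(2*3.986e14 / 1.6738314e+07)
v_esc = 6901.2505 m/s = 6.9013 km/s

6.9013 km/s


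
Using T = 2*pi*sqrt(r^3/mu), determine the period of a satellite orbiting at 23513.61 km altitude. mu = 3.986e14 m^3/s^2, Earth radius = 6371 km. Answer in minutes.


r = 29884.6100 km = 2.988461e+07 m
T = 2*pi*sqrt(r^3/mu) = 2*pi*sqrt(2.6689644e+22 / 3.986e14)
T = 51414.1441 s = 856.9024 min

856.9024 minutes


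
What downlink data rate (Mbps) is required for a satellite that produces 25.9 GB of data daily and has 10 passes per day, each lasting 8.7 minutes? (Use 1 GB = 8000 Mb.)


total contact time = 10 * 8.7 * 60 = 5220.0000 s
data = 25.9 GB = 207200.0000 Mb
rate = 207200.0000 / 5220.0000 = 39.6935 Mbps

39.6935 Mbps


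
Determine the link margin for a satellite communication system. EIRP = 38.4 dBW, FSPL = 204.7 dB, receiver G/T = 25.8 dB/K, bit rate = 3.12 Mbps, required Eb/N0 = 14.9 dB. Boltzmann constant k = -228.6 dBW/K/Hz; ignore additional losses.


C/N0 = EIRP - FSPL + G/T - k = 38.4 - 204.7 + 25.8 - (-228.6)
C/N0 = 88.1000 dB-Hz
R_b = 3.12 Mbps = 3.12e+06 bps -> 10*log10(R_b) = 64.9415 dB-Hz
Eb/N0 = C/N0 - 10*log10(R_b) = 88.1000 - 64.9415 = 23.1585 dB
Margin = Eb/N0 - Eb/N0_req = 23.1585 - 14.9 = 8.2585 dB (link closes)

8.2585 dB


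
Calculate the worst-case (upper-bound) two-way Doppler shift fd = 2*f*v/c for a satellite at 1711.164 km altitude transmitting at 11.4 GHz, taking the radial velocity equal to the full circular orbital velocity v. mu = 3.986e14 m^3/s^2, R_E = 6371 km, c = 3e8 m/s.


r = 8.082164e+06 m
v = sqrt(mu/r) = 7022.7113 m/s (worst-case radial velocity)
f = 11.4 GHz = 1.14e+10 Hz
fd = 2*f*v/c = 2*1.14e+10*7022.7113/3.0e+08
fd = 533726.0621 Hz

533726.0621 Hz


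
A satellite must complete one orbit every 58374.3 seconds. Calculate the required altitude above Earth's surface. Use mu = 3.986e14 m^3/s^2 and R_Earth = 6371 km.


T = 58374.3 s
r = (mu*T^2/(4*pi^2))^(1/3) = (3.986e14 * 58374.3^2 / (4*pi^2))^(1/3)
r = 3.2524226e+07 m = 32524.2265 km
alt = r - R_E = 32524.2265 - 6371 = 26153.2265 km

26153.2265 km


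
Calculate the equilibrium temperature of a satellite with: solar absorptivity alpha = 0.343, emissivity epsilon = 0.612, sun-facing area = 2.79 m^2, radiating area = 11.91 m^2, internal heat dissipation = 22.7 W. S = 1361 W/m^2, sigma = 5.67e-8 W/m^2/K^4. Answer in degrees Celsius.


Numerator = alpha*S*A_sun + Q_int = 0.343*1361*2.79 + 22.7 = 1325.1362 W
Denominator = eps*sigma*A_rad = 0.612*5.67e-8*11.91 = 4.1328176e-07 W/K^4
T^4 = 3.2063746e+09 K^4
T = 237.9598 K = -35.1902 C

-35.1902 degrees Celsius


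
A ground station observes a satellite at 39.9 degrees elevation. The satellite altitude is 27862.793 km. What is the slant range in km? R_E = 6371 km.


h = 27862.793 km, el = 39.9 deg
d = -R_E*sin(el) + sqrt((R_E*sin(el))^2 + 2*R_E*h + h^2)
d = -6371.0000*sin(0.6963864) + sqrt((6371.0000*0.6414496)^2 + 2*6371.0000*27862.793 + 27862.793^2)
d = 29796.4155 km

29796.4155 km
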